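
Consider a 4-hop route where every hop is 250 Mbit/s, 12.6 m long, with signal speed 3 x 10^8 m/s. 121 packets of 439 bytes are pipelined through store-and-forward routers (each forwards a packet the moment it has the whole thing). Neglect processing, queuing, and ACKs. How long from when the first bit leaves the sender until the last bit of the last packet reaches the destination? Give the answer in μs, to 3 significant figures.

Per-hop transmission t_tx = L/R = 3512/250000000 = 14.048 μs.
Per-hop propagation t_prop = 12.6/300000000 = 0.042 μs.
Pipeline fill: first packet needs 4·t_tx to clear all hops; remaining 120 packets each add one t_tx.
Total = (4+121-1)·t_tx + 4·t_prop = 124·14.048 + 4·0.042 = 1740 μs.

1740 μs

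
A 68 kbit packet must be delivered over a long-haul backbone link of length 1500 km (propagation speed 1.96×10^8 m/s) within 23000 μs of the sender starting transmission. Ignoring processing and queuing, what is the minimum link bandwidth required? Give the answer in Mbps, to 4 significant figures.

Propagation delay = 1500000 / 196000000 = 7653.06 μs.
Transmission budget = 23000 − 7653.06 = 15346.9 μs.
R ≥ L / t_tx = 68000 bits / 0.0153469 s = 4.431 Mbps.

4.431 Mbps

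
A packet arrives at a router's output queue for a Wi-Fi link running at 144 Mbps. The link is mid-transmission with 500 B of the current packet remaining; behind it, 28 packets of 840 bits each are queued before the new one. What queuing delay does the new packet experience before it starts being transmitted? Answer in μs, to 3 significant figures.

191 μs

Each queued packet: L/R = 840/144000000 = 5.83333 μs.
28 queued → 163.333 μs.
Plus remaining 4000 bits of current packet: 27.7778 μs.
Queuing delay = 191 μs.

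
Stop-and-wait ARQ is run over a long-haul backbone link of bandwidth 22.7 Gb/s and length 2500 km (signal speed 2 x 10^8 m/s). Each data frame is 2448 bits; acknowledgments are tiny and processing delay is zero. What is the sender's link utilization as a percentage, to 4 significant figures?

t_tx = L/R = 2448/22700000000 = 1.07841e-07 s.
t_prop = 2500000/200000000 = 0.0125 s; RTT = 0.025 s.
Cycle = t_tx + RTT = 0.0250001 s.
Utilization = t_tx / cycle = 1.07841e-07/0.0250001 = 0.0004314 %.

0.0004314 %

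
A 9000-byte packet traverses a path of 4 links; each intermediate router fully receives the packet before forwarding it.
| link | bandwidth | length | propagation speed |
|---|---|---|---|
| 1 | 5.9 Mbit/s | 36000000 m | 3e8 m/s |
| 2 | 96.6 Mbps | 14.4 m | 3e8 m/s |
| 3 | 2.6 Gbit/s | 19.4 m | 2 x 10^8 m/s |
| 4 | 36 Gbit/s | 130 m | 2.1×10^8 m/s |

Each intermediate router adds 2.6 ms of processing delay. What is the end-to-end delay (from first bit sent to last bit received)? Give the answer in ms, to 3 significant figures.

L = 9000 × 8 = 72000 bits.
Transmission delays (L/R per hop): 12.2034, 0.745342, 0.0276923, 0.002 ms; sum = 12.9784 ms.
Propagation delays (d/s per hop): 120, 4.8e-05, 9.7e-05, 0.000619048 ms; sum = 120.001 ms.
Processing at 3 router(s): 3 × 2.6 ms = 7.8 ms.
End-to-end = 141 ms.

141 ms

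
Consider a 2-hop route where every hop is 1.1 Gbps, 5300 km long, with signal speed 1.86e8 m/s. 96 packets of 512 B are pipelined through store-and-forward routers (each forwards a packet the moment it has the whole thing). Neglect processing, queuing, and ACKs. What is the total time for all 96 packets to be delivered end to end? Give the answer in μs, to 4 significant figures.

57350 μs

Per-hop transmission t_tx = L/R = 4096/1100000000 = 3.72364 μs.
Per-hop propagation t_prop = 5300000/186000000 = 28494.6 μs.
Pipeline fill: first packet needs 2·t_tx to clear all hops; remaining 95 packets each add one t_tx.
Total = (2+96-1)·t_tx + 2·t_prop = 97·3.72364 + 2·28494.6 = 57350 μs.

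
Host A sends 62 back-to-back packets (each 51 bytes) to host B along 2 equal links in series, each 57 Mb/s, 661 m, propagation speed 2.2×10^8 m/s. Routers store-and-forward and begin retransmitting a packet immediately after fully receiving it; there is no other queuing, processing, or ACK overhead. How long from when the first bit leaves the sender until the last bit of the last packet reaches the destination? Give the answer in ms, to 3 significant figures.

Per-hop transmission t_tx = L/R = 408/57000000 = 0.00715789 ms.
Per-hop propagation t_prop = 661/2.2e+08 = 0.00300455 ms.
Pipeline fill: first packet needs 2·t_tx to clear all hops; remaining 61 packets each add one t_tx.
Total = (2+62-1)·t_tx + 2·t_prop = 63·0.00715789 + 2·0.00300455 = 0.457 ms.

0.457 ms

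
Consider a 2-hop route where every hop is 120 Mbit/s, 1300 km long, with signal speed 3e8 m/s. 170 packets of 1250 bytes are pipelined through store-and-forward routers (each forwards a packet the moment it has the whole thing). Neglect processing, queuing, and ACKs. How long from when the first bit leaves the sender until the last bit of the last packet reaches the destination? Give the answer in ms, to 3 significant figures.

22.9 ms

Per-hop transmission t_tx = L/R = 10000/120000000 = 0.0833333 ms.
Per-hop propagation t_prop = 1300000/300000000 = 4.33333 ms.
Pipeline fill: first packet needs 2·t_tx to clear all hops; remaining 169 packets each add one t_tx.
Total = (2+170-1)·t_tx + 2·t_prop = 171·0.0833333 + 2·4.33333 = 22.9 ms.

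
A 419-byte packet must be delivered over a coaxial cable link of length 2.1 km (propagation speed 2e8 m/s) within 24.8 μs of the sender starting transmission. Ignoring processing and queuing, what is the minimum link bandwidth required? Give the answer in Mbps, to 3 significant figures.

234 Mbps

L = 3352 bits.
Propagation delay = 2100 / 200000000 = 10.5 μs.
Transmission budget = 24.8 − 10.5 = 14.3 μs.
R ≥ L / t_tx = 3352 bits / 1.43e-05 s = 234 Mbps.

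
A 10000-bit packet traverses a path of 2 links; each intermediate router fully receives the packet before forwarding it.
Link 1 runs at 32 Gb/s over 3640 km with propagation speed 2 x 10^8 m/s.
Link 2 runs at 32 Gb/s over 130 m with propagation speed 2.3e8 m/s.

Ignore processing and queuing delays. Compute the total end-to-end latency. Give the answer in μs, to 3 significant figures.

Transmission delay per hop = L/R = 10000/32000000000 = 0.3125 μs; 2 hops → 0.625 μs.
Propagation delays (d/s per hop): 18200, 0.565217 μs; sum = 18200.6 μs.
End-to-end = 18200 μs.

18200 μs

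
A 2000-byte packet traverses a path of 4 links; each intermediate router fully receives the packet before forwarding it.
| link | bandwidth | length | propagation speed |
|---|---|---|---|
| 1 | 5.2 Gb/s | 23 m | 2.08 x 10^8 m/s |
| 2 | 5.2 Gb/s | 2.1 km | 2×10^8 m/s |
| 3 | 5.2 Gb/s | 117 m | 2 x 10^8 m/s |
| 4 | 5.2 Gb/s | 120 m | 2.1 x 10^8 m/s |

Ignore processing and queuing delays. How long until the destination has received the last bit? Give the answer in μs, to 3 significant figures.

24.1 μs

L = 2000 × 8 = 16000 bits.
Transmission delay per hop = L/R = 16000/5200000000 = 3.07692 μs; 4 hops → 12.3077 μs.
Propagation delays (d/s per hop): 0.110577, 10.5, 0.585, 0.571429 μs; sum = 11.767 μs.
End-to-end = 24.1 μs.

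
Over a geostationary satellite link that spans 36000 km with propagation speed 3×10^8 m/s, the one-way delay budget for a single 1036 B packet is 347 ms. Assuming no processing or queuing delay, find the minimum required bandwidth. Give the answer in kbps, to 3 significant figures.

36.5 kbps

L = 8288 bits.
Propagation delay = 36000000 / 300000000 = 120 ms.
Transmission budget = 347 − 120 = 227 ms.
R ≥ L / t_tx = 8288 bits / 0.227 s = 36.5 kbps.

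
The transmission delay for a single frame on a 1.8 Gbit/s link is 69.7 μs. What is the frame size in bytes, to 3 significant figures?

15700 bytes

L = R × t_tx = 1800000000 b/s × 6.97e-05 s = 125460 bits.
In bytes: 125460 / 8 = 15700 bytes.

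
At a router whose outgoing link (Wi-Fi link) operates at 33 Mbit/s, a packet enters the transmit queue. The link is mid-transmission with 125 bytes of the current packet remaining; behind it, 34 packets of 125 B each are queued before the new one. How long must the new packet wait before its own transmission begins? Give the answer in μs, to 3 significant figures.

Each queued packet: L/R = 1000/33000000 = 30.303 μs.
34 queued → 1030.3 μs.
Plus remaining 1000 bits of current packet: 30.303 μs.
Queuing delay = 1060 μs.

1060 μs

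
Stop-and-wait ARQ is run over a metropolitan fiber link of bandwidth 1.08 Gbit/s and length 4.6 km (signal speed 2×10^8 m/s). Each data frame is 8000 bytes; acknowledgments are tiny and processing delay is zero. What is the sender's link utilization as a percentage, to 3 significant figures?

t_tx = L/R = 64000/1080000000 = 5.92593e-05 s.
t_prop = 4600/200000000 = 2.3e-05 s; RTT = 4.6e-05 s.
Cycle = t_tx + RTT = 0.000105259 s.
Utilization = t_tx / cycle = 5.92593e-05/0.000105259 = 56.3 %.

56.3 %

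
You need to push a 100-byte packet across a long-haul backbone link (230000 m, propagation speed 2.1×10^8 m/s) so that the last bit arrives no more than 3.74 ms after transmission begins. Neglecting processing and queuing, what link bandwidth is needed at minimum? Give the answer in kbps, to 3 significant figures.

L = 800 bits.
Propagation delay = 230000 / 210000000 = 1.09524 ms.
Transmission budget = 3.74 − 1.09524 = 2.64476 ms.
R ≥ L / t_tx = 800 bits / 0.00264476 s = 302 kbps.

302 kbps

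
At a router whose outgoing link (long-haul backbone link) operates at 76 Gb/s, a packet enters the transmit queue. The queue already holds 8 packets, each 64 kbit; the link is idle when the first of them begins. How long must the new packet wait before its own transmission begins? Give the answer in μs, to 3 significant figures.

6.74 μs

Each queued packet: L/R = 64000/76000000000 = 0.842105 μs.
8 queued → 6.73684 μs.
Queuing delay = 6.74 μs.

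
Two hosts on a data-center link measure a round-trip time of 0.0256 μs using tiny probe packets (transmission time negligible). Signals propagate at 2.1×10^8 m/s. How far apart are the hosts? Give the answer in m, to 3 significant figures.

2.69 m

One-way propagation = RTT/2 = 0.0128 μs.
d = s × t = 210000000 × 1.28e-08 = 2.69 m.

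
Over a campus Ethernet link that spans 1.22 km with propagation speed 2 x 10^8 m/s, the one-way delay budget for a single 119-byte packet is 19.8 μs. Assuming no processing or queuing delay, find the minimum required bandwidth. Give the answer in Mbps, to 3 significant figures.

L = 952 bits.
Propagation delay = 1220 / 200000000 = 6.1 μs.
Transmission budget = 19.8 − 6.1 = 13.7 μs.
R ≥ L / t_tx = 952 bits / 1.37e-05 s = 69.5 Mbps.

69.5 Mbps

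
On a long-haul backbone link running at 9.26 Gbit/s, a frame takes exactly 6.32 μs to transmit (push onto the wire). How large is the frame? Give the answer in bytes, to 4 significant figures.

7315 bytes

L = R × t_tx = 9260000000 b/s × 6.32e-06 s = 58523.2 bits.
In bytes: 58523.2 / 8 = 7315 bytes.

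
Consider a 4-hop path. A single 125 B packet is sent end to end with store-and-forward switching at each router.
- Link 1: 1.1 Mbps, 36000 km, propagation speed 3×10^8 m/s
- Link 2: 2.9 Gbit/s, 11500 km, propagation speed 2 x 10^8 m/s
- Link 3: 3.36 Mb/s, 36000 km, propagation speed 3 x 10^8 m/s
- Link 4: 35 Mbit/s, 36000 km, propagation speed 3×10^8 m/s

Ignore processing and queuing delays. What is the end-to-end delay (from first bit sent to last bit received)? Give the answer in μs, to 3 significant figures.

L = 125 × 8 = 1000 bits.
Transmission delays (L/R per hop): 909.091, 0.344828, 297.619, 28.5714 μs; sum = 1235.63 μs.
Propagation delays (d/s per hop): 120000, 57500, 120000, 120000 μs; sum = 417500 μs.
End-to-end = 419000 μs.

419000 μs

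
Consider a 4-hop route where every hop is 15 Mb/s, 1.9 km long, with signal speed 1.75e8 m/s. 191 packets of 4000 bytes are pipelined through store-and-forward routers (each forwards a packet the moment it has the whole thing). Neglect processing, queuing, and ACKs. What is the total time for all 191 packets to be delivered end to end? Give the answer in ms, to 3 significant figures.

414 ms

Per-hop transmission t_tx = L/R = 32000/15000000 = 2.13333 ms.
Per-hop propagation t_prop = 1900/175000000 = 0.0108571 ms.
Pipeline fill: first packet needs 4·t_tx to clear all hops; remaining 190 packets each add one t_tx.
Total = (4+191-1)·t_tx + 4·t_prop = 194·2.13333 + 4·0.0108571 = 414 ms.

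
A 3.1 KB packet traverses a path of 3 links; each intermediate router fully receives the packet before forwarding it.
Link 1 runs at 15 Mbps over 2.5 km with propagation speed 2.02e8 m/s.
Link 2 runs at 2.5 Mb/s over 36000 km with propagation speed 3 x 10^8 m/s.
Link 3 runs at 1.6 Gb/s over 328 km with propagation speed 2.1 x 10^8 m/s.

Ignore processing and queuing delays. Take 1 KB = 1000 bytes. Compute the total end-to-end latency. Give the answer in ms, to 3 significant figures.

133 ms

L = 24800 bits.
Transmission delays (L/R per hop): 1.65333, 9.92, 0.0155 ms; sum = 11.5888 ms.
Propagation delays (d/s per hop): 0.0123762, 120, 1.5619 ms; sum = 121.574 ms.
End-to-end = 133 ms.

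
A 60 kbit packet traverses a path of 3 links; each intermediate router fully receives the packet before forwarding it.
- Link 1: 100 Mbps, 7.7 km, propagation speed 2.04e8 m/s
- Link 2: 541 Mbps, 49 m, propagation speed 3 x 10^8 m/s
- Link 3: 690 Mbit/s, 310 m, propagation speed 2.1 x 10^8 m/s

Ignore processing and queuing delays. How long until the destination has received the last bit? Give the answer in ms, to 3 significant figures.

0.837 ms

L = 60000 bits.
Transmission delays (L/R per hop): 0.6, 0.110906, 0.0869565 ms; sum = 0.797862 ms.
Propagation delays (d/s per hop): 0.0377451, 0.000163333, 0.00147619 ms; sum = 0.0393846 ms.
End-to-end = 0.837 ms.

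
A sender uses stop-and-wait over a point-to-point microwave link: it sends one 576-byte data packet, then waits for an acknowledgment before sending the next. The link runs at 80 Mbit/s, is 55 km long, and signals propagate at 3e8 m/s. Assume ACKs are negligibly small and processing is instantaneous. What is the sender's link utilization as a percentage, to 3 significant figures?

13.6 %

t_tx = L/R = 4608/80000000 = 5.76e-05 s.
t_prop = 55000/300000000 = 0.000183333 s; RTT = 0.000366667 s.
Cycle = t_tx + RTT = 0.000424267 s.
Utilization = t_tx / cycle = 5.76e-05/0.000424267 = 13.6 %.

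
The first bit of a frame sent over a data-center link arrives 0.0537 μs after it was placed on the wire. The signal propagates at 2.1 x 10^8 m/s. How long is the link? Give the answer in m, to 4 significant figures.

d = s × t_prop = 210000000 × 5.37e-08 = 11.28 m.

11.28 m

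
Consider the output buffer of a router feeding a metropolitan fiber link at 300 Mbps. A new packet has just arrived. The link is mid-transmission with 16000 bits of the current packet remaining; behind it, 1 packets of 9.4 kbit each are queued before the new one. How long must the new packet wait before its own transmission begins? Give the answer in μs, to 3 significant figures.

84.7 μs

Each queued packet: L/R = 9400/300000000 = 31.3333 μs.
1 queued → 31.3333 μs.
Plus remaining 16000 bits of current packet: 53.3333 μs.
Queuing delay = 84.7 μs.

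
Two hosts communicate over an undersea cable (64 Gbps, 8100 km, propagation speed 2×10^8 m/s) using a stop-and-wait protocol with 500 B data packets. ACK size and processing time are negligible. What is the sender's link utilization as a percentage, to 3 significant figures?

t_tx = L/R = 4000/64000000000 = 6.25e-08 s.
t_prop = 8100000/200000000 = 0.0405 s; RTT = 0.081 s.
Cycle = t_tx + RTT = 0.0810001 s.
Utilization = t_tx / cycle = 6.25e-08/0.0810001 = 0.0000772 %.

0.0000772 %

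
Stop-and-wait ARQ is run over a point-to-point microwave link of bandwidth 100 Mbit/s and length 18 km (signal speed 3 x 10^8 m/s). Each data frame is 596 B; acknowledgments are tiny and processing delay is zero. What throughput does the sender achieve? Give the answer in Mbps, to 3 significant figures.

28.4 Mbps

t_tx = L/R = 4768/100000000 = 4.768e-05 s.
t_prop = 18000/300000000 = 6e-05 s; RTT = 0.00012 s.
Cycle = t_tx + RTT = 0.00016768 s.
Throughput = L / cycle = 4768 / 0.00016768 = 28.4 Mbps.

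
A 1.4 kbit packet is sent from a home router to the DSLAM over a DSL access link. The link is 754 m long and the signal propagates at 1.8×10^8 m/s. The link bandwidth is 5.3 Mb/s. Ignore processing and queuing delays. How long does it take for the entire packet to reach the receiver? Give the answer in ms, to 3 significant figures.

0.268 ms

L = 1400 bits.
Transmission delay = L/R = 1400 / 5300000 = 0.264151 ms.
Propagation delay = d/s = 754 m / 180000000 m/s = 0.00418889 ms.
Total = 0.268 ms.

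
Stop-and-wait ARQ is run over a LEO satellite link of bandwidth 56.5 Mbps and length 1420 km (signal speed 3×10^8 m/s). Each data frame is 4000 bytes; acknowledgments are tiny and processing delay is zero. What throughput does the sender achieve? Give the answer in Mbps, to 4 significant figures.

3.189 Mbps

t_tx = L/R = 32000/56500000 = 0.000566372 s.
t_prop = 1420000/300000000 = 0.00473333 s; RTT = 0.00946667 s.
Cycle = t_tx + RTT = 0.010033 s.
Throughput = L / cycle = 32000 / 0.010033 = 3.189 Mbps.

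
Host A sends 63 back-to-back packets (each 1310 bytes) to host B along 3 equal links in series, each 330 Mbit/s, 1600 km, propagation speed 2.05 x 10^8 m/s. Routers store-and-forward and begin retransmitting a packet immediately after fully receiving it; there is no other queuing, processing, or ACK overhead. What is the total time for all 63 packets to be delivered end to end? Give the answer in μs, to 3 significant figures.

Per-hop transmission t_tx = L/R = 10480/330000000 = 31.7576 μs.
Per-hop propagation t_prop = 1600000/2.05e+08 = 7804.88 μs.
Pipeline fill: first packet needs 3·t_tx to clear all hops; remaining 62 packets each add one t_tx.
Total = (3+63-1)·t_tx + 3·t_prop = 65·31.7576 + 3·7804.88 = 25500 μs.

25500 μs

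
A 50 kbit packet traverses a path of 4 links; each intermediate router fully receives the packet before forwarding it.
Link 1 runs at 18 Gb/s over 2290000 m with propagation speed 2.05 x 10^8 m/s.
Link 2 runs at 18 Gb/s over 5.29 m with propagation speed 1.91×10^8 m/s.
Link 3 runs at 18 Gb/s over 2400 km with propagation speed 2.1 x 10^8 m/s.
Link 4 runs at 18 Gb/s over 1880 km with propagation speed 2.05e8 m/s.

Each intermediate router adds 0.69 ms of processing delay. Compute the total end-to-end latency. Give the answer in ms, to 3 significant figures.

L = 50000 bits.
Transmission delay per hop = L/R = 50000/18000000000 = 0.00277778 ms; 4 hops → 0.0111111 ms.
Propagation delays (d/s per hop): 11.1707, 2.76963e-05, 11.4286, 9.17073 ms; sum = 31.7701 ms.
Processing at 3 router(s): 3 × 0.69 ms = 2.07 ms.
End-to-end = 33.9 ms.

33.9 ms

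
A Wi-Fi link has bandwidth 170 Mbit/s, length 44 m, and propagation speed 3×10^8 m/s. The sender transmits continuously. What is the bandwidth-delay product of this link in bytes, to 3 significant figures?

3.12 bytes

Propagation delay = 44 / 300000000 = 1.46667e-07 s.
BDP = R × t_prop = 170000000 × 1.46667e-07 = 24.9333 bits.
In bytes: 24.9333/8 = 3.12 bytes.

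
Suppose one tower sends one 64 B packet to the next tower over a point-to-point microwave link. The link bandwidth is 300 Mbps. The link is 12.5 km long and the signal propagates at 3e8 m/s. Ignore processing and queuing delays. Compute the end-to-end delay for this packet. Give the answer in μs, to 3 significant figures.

L = 64 × 8 = 512 bits.
Transmission delay = L/R = 512 / 300000000 = 1.70667 μs.
Propagation delay = d/s = 12500 m / 300000000 m/s = 41.6667 μs.
Total = 43.4 μs.

43.4 μs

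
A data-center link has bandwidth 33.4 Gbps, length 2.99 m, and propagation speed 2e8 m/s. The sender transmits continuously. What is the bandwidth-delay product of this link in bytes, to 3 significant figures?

Propagation delay = 2.99 / 200000000 = 1.495e-08 s.
BDP = R × t_prop = 33400000000 × 1.495e-08 = 499.33 bits.
In bytes: 499.33/8 = 62.4 bytes.

62.4 bytes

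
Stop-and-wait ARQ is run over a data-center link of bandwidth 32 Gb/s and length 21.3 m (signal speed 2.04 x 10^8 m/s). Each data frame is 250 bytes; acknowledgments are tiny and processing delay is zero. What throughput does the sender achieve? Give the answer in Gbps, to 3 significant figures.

7.37 Gbps

t_tx = L/R = 2000/32000000000 = 6.25e-08 s.
t_prop = 21.3/204000000 = 1.04412e-07 s; RTT = 2.08824e-07 s.
Cycle = t_tx + RTT = 2.71324e-07 s.
Throughput = L / cycle = 2000 / 2.71324e-07 = 7.37 Gbps.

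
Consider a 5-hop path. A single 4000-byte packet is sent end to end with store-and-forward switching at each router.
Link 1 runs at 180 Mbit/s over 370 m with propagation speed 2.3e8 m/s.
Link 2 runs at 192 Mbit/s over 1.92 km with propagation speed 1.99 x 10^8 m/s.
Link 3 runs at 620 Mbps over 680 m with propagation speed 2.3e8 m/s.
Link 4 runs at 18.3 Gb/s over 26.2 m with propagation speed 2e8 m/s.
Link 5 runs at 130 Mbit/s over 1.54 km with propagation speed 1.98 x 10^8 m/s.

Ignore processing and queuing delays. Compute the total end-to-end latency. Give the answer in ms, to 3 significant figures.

0.666 ms

L = 4000 × 8 = 32000 bits.
Transmission delays (L/R per hop): 0.177778, 0.166667, 0.0516129, 0.00174863, 0.246154 ms; sum = 0.64396 ms.
Propagation delays (d/s per hop): 0.0016087, 0.00964824, 0.00295652, 0.000131, 0.00777778 ms; sum = 0.0221222 ms.
End-to-end = 0.666 ms.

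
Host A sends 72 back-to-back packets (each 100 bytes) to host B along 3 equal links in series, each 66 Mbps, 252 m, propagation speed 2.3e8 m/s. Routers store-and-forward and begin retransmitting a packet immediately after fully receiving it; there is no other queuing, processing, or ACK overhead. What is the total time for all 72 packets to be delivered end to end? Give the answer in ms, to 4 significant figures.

Per-hop transmission t_tx = L/R = 800/66000000 = 0.0121212 ms.
Per-hop propagation t_prop = 252/2.3e+08 = 0.00109565 ms.
Pipeline fill: first packet needs 3·t_tx to clear all hops; remaining 71 packets each add one t_tx.
Total = (3+72-1)·t_tx + 3·t_prop = 74·0.0121212 + 3·0.00109565 = 0.9003 ms.

0.9003 ms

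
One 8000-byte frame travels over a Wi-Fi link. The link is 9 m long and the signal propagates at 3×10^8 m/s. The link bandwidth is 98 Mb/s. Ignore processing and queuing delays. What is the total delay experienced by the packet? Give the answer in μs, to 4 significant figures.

653.1 μs

L = 8000 × 8 = 64000 bits.
Transmission delay = L/R = 64000 / 98000000 = 653.061 μs.
Propagation delay = d/s = 9 m / 300000000 m/s = 0.03 μs.
Total = 653.1 μs.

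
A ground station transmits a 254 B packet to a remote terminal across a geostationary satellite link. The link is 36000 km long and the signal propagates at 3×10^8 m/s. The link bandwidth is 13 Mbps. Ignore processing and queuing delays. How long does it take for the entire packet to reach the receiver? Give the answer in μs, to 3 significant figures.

L = 254 × 8 = 2032 bits.
Transmission delay = L/R = 2032 / 13000000 = 156.308 μs.
Propagation delay = d/s = 36000000 m / 300000000 m/s = 120000 μs.
Total = 120000 μs.

120000 μs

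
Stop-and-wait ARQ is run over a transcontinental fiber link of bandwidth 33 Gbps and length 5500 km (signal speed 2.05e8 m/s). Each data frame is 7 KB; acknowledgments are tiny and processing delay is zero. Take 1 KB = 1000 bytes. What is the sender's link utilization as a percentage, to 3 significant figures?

0.00316 %

t_tx = L/R = 56000/33000000000 = 1.69697e-06 s.
t_prop = 5500000/2.05e+08 = 0.0268293 s; RTT = 0.0536585 s.
Cycle = t_tx + RTT = 0.0536602 s.
Utilization = t_tx / cycle = 1.69697e-06/0.0536602 = 0.00316 %.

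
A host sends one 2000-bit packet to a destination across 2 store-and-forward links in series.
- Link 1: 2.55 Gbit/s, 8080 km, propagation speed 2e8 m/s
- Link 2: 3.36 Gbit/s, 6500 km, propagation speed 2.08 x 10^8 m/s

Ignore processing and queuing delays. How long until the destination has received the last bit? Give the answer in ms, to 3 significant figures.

71.7 ms

Transmission delays (L/R per hop): 0.000784314, 0.000595238 ms; sum = 0.00137955 ms.
Propagation delays (d/s per hop): 40.4, 31.25 ms; sum = 71.65 ms.
End-to-end = 71.7 ms.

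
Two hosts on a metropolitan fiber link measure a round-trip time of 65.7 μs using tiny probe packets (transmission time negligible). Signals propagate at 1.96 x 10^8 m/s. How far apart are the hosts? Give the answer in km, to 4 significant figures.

6.439 km

One-way propagation = RTT/2 = 32.85 μs.
d = s × t = 196000000 × 3.285e-05 = 6.439 km.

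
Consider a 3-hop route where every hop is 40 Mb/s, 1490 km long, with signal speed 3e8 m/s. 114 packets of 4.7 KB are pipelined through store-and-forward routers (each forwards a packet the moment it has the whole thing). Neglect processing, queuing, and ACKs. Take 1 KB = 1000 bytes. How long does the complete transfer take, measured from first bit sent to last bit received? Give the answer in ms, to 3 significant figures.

Per-hop transmission t_tx = L/R = 37600/40000000 = 0.94 ms.
Per-hop propagation t_prop = 1490000/300000000 = 4.96667 ms.
Pipeline fill: first packet needs 3·t_tx to clear all hops; remaining 113 packets each add one t_tx.
Total = (3+114-1)·t_tx + 3·t_prop = 116·0.94 + 3·4.96667 = 124 ms.

124 ms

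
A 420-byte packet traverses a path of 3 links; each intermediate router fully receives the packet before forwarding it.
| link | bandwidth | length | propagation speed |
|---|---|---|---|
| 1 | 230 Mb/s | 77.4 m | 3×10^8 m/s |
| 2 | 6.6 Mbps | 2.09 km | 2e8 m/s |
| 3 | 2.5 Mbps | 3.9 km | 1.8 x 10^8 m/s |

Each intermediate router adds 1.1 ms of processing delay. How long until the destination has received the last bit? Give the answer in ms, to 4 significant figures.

L = 420 × 8 = 3360 bits.
Transmission delays (L/R per hop): 0.0146087, 0.509091, 1.344 ms; sum = 1.8677 ms.
Propagation delays (d/s per hop): 0.000258, 0.01045, 0.0216667 ms; sum = 0.0323747 ms.
Processing at 2 router(s): 2 × 1.1 ms = 2.2 ms.
End-to-end = 4.100 ms.

4.100 ms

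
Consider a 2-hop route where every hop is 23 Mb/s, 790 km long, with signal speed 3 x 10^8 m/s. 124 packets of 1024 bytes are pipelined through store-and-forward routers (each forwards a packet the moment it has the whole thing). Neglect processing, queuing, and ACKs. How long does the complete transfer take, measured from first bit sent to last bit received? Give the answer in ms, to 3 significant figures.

Per-hop transmission t_tx = L/R = 8192/23000000 = 0.356174 ms.
Per-hop propagation t_prop = 790000/300000000 = 2.63333 ms.
Pipeline fill: first packet needs 2·t_tx to clear all hops; remaining 123 packets each add one t_tx.
Total = (2+124-1)·t_tx + 2·t_prop = 125·0.356174 + 2·2.63333 = 49.8 ms.

49.8 ms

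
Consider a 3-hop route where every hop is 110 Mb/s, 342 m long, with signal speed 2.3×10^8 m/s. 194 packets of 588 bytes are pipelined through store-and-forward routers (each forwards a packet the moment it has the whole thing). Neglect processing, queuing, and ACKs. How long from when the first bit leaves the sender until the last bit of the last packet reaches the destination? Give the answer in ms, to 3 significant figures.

8.39 ms

Per-hop transmission t_tx = L/R = 4704/110000000 = 0.0427636 ms.
Per-hop propagation t_prop = 342/2.3e+08 = 0.00148696 ms.
Pipeline fill: first packet needs 3·t_tx to clear all hops; remaining 193 packets each add one t_tx.
Total = (3+194-1)·t_tx + 3·t_prop = 196·0.0427636 + 3·0.00148696 = 8.39 ms.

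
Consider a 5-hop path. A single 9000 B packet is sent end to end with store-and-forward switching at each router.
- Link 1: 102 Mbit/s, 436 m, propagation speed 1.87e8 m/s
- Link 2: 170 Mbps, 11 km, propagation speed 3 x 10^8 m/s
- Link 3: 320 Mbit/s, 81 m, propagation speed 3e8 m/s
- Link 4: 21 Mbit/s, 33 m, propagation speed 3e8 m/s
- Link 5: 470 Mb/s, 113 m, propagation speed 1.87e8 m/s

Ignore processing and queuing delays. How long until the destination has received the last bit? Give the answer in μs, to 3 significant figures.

4980 μs

L = 9000 × 8 = 72000 bits.
Transmission delays (L/R per hop): 705.882, 423.529, 225, 3428.57, 153.191 μs; sum = 4936.17 μs.
Propagation delays (d/s per hop): 2.33155, 36.6667, 0.27, 0.11, 0.604278 μs; sum = 39.9825 μs.
End-to-end = 4980 μs.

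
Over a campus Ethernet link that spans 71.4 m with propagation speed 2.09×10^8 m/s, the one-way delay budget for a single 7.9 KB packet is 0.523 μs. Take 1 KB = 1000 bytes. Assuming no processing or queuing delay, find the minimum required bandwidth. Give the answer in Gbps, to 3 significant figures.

L = 63200 bits.
Propagation delay = 71.4 / 209000000 = 0.341627 μs.
Transmission budget = 0.523 − 0.341627 = 0.181373 μs.
R ≥ L / t_tx = 63200 bits / 1.81373e-07 s = 348 Gbps.

348 Gbps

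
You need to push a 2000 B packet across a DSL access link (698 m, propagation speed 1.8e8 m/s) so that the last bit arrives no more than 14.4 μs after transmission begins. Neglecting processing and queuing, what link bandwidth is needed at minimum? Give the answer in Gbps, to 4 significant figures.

1.521 Gbps

L = 16000 bits.
Propagation delay = 698 / 180000000 = 3.87778 μs.
Transmission budget = 14.4 − 3.87778 = 10.5222 μs.
R ≥ L / t_tx = 16000 bits / 1.05222e-05 s = 1.521 Gbps.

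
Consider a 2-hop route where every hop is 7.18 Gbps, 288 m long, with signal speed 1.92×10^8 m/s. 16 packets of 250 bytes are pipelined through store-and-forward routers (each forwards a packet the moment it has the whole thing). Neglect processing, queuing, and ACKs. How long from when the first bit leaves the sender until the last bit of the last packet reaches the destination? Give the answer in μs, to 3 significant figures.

7.74 μs

Per-hop transmission t_tx = L/R = 2000/7180000000 = 0.278552 μs.
Per-hop propagation t_prop = 288/192000000 = 1.5 μs.
Pipeline fill: first packet needs 2·t_tx to clear all hops; remaining 15 packets each add one t_tx.
Total = (2+16-1)·t_tx + 2·t_prop = 17·0.278552 + 2·1.5 = 7.74 μs.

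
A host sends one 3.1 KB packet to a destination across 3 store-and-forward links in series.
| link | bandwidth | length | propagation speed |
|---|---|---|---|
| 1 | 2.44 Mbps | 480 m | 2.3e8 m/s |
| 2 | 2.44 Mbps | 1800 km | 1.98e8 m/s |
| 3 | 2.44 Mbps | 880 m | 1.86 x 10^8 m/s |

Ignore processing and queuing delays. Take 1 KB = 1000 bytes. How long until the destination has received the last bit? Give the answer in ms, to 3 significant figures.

39.6 ms

L = 24800 bits.
Transmission delay per hop = L/R = 24800/2440000 = 10.1639 ms; 3 hops → 30.4918 ms.
Propagation delays (d/s per hop): 0.00208696, 9.09091, 0.00473118 ms; sum = 9.09773 ms.
End-to-end = 39.6 ms.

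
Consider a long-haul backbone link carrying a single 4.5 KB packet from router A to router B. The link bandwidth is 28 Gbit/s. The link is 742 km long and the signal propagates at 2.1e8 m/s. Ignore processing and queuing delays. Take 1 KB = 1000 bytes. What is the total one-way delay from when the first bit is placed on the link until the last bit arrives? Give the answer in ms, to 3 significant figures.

3.53 ms

L = 36000 bits.
Transmission delay = L/R = 36000 / 28000000000 = 0.00128571 ms.
Propagation delay = d/s = 742000 m / 210000000 m/s = 3.53333 ms.
Total = 3.53 ms.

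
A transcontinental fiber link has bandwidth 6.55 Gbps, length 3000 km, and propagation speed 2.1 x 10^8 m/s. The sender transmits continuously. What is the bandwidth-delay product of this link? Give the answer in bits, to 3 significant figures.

93600000 bits

Propagation delay = 3000000 / 210000000 = 0.0142857 s.
BDP = R × t_prop = 6550000000 × 0.0142857 = 93571400 bits.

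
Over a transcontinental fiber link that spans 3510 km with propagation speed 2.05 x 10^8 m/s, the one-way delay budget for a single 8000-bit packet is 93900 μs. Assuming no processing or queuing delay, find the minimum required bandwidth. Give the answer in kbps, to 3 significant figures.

104 kbps

Propagation delay = 3510000 / 2.05e+08 = 17122 μs.
Transmission budget = 93900 − 17122 = 76778 μs.
R ≥ L / t_tx = 8000 bits / 0.076778 s = 104 kbps.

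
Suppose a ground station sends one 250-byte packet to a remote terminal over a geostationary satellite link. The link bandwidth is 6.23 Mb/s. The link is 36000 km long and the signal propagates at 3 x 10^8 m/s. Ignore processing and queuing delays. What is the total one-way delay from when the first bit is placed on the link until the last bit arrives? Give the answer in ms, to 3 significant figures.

L = 250 × 8 = 2000 bits.
Transmission delay = L/R = 2000 / 6230000 = 0.321027 ms.
Propagation delay = d/s = 36000000 m / 300000000 m/s = 120 ms.
Total = 120 ms.

120 ms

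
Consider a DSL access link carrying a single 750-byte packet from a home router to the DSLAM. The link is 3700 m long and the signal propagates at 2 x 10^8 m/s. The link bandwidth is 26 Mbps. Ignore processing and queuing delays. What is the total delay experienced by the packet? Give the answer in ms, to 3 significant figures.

L = 750 × 8 = 6000 bits.
Transmission delay = L/R = 6000 / 26000000 = 0.230769 ms.
Propagation delay = d/s = 3700 m / 200000000 m/s = 0.0185 ms.
Total = 0.249 ms.

0.249 ms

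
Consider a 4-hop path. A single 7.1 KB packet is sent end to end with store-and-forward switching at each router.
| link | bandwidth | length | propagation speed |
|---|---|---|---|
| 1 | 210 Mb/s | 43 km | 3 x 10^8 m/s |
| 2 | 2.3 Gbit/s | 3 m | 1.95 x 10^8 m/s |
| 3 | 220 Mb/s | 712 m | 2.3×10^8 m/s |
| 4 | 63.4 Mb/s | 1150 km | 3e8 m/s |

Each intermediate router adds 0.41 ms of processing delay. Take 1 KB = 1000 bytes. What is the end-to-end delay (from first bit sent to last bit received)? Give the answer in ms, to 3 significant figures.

6.66 ms

L = 56800 bits.
Transmission delays (L/R per hop): 0.270476, 0.0246957, 0.258182, 0.895899 ms; sum = 1.44925 ms.
Propagation delays (d/s per hop): 0.143333, 1.53846e-05, 0.00309565, 3.83333 ms; sum = 3.97978 ms.
Processing at 3 router(s): 3 × 0.41 ms = 1.23 ms.
End-to-end = 6.66 ms.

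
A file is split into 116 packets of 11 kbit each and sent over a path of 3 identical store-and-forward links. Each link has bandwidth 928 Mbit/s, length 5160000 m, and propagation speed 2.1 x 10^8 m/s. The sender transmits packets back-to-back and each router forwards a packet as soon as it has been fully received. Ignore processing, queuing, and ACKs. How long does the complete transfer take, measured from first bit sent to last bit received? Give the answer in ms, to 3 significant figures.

Per-hop transmission t_tx = L/R = 11000/928000000 = 0.0118534 ms.
Per-hop propagation t_prop = 5160000/210000000 = 24.5714 ms.
Pipeline fill: first packet needs 3·t_tx to clear all hops; remaining 115 packets each add one t_tx.
Total = (3+116-1)·t_tx + 3·t_prop = 118·0.0118534 + 3·24.5714 = 75.1 ms.

75.1 ms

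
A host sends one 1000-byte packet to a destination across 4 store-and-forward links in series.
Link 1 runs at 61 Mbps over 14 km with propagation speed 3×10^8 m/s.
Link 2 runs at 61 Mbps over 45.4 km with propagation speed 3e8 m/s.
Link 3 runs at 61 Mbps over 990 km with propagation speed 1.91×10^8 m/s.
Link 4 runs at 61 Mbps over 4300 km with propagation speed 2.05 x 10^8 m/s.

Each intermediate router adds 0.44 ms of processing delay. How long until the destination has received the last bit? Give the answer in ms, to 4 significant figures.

L = 1000 × 8 = 8000 bits.
Transmission delay per hop = L/R = 8000/61000000 = 0.131148 ms; 4 hops → 0.52459 ms.
Propagation delays (d/s per hop): 0.0466667, 0.151333, 5.18325, 20.9756 ms; sum = 26.3569 ms.
Processing at 3 router(s): 3 × 0.44 ms = 1.32 ms.
End-to-end = 28.20 ms.

28.20 ms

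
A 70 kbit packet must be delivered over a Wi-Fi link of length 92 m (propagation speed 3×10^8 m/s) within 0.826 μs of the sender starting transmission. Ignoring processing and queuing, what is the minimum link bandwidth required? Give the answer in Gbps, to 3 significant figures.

Propagation delay = 92 / 300000000 = 0.306667 μs.
Transmission budget = 0.826 − 0.306667 = 0.519333 μs.
R ≥ L / t_tx = 70000 bits / 5.19333e-07 s = 135 Gbps.

135 Gbps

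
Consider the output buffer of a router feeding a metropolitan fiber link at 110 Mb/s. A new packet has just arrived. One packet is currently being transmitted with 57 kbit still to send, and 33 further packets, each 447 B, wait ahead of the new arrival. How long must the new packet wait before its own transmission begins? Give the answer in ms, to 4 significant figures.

Each queued packet: L/R = 3576/110000000 = 0.0325091 ms.
33 queued → 1.0728 ms.
Plus remaining 57000 bits of current packet: 0.518182 ms.
Queuing delay = 1.591 ms.

1.591 ms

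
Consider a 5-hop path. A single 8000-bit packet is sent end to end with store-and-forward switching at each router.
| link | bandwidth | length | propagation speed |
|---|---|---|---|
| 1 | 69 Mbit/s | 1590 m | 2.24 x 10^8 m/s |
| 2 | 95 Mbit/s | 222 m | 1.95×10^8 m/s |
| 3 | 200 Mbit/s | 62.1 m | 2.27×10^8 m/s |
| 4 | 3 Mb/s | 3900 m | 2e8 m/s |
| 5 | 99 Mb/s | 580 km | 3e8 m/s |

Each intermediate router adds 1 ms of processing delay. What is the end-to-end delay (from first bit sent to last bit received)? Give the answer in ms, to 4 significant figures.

8.949 ms

Transmission delays (L/R per hop): 0.115942, 0.0842105, 0.04, 2.66667, 0.0808081 ms; sum = 2.98763 ms.
Propagation delays (d/s per hop): 0.00709821, 0.00113846, 0.000273568, 0.0195, 1.93333 ms; sum = 1.96134 ms.
Processing at 4 router(s): 4 × 1 ms = 4 ms.
End-to-end = 8.949 ms.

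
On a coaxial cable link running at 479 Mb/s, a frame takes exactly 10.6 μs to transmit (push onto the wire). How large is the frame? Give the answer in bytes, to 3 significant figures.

635 bytes

L = R × t_tx = 479000000 b/s × 1.06e-05 s = 5077.4 bits.
In bytes: 5077.4 / 8 = 635 bytes.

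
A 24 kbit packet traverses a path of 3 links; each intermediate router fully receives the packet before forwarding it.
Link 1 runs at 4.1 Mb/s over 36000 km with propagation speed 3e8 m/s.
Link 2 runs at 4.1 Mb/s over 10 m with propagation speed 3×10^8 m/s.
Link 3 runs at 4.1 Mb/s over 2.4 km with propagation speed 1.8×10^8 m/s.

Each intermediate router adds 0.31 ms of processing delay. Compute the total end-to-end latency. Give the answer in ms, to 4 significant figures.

138.2 ms

L = 24000 bits.
Transmission delay per hop = L/R = 24000/4.1e+06 = 5.85366 ms; 3 hops → 17.561 ms.
Propagation delays (d/s per hop): 120, 3.33333e-05, 0.0133333 ms; sum = 120.013 ms.
Processing at 2 router(s): 2 × 0.31 ms = 0.62 ms.
End-to-end = 138.2 ms.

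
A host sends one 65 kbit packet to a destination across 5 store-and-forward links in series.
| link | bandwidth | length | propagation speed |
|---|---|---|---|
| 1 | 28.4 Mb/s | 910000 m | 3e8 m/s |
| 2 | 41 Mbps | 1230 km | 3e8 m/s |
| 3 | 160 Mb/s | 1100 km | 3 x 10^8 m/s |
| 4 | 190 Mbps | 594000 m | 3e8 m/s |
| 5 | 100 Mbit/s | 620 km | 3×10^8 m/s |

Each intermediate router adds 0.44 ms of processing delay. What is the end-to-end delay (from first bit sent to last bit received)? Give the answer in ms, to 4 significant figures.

21.88 ms

L = 65000 bits.
Transmission delays (L/R per hop): 2.28873, 1.58537, 0.40625, 0.342105, 0.65 ms; sum = 5.27245 ms.
Propagation delays (d/s per hop): 3.03333, 4.1, 3.66667, 1.98, 2.06667 ms; sum = 14.8467 ms.
Processing at 4 router(s): 4 × 0.44 ms = 1.76 ms.
End-to-end = 21.88 ms.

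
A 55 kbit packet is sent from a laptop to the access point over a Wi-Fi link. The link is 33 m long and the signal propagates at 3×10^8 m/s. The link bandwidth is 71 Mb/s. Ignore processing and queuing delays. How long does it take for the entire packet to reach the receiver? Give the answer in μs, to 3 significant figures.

775 μs

L = 55000 bits.
Transmission delay = L/R = 55000 / 71000000 = 774.648 μs.
Propagation delay = d/s = 33 m / 300000000 m/s = 0.11 μs.
Total = 775 μs.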